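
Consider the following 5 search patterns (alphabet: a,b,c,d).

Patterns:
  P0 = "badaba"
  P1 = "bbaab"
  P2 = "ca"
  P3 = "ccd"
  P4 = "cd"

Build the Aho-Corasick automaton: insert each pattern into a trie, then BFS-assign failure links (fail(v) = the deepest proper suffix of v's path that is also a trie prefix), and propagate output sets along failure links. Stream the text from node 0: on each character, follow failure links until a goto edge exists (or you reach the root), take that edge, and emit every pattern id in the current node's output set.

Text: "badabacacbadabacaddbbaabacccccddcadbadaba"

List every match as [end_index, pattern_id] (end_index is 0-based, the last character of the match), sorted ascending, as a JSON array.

Build:
Trie (insert patterns):
  0='ε' goto b→1 c→11
  1='b' goto a→2 b→7
  2='ba' goto d→3
  3='bad' goto a→4
  4='bada' goto b→5
  5='badab' goto a→6
  6='badaba' goto ·  ←P0
  7='bb' goto a→8
  8='bba' goto a→9
  9='bbaa' goto b→10
  10='bbaab' goto ·  ←P1
  11='c' goto a→12 c→13 d→15
  12='ca' goto ·  ←P2
  13='cc' goto d→14
  14='ccd' goto ·  ←P3
  15='cd' goto ·  ←P4

BFS fail/out derivation:
  n1('b'): parent n0 fail=0; on 'b' 0 → fail=0;  out ∅∪∅=∅
  n11('c'): parent n0 fail=0; on 'c' 0 → fail=0;  out ∅∪∅=∅
  n2('ba'): parent n1 fail=0; on 'a' 0 → fail=0;  out ∅∪∅=∅
  n7('bb'): parent n1 fail=0; on 'b' 0 → fail=1;  out ∅∪∅=∅
  n12('ca'): parent n11 fail=0; on 'a' 0 → fail=0;  out {2}∪∅={2}
  n13('cc'): parent n11 fail=0; on 'c' 0 → fail=11;  out ∅∪∅=∅
  n15('cd'): parent n11 fail=0; on 'd' 0 → fail=0;  out {4}∪∅={4}
  n3('bad'): parent n2 fail=0; on 'd' 0 → fail=0;  out ∅∪∅=∅
  n8('bba'): parent n7 fail=1; on 'a' 1 → fail=2;  out ∅∪∅=∅
  n14('ccd'): parent n13 fail=11; on 'd' 11 → fail=15;  out {3}∪{4}={3,4}
  n4('bada'): parent n3 fail=0; on 'a' 0 → fail=0;  out ∅∪∅=∅
  n9('bbaa'): parent n8 fail=2; on 'a' 2→0 → fail=0;  out ∅∪∅=∅
  n5('badab'): parent n4 fail=0; on 'b' 0 → fail=1;  out ∅∪∅=∅
  n10('bbaab'): parent n9 fail=0; on 'b' 0 → fail=1;  out {1}∪∅={1}
  n6('badaba'): parent n5 fail=1; on 'a' 1 → fail=2;  out {0}∪∅={0}

Run:
[0] read 'b'  n0⇒n1
[1] read 'a'  n1⇒n2
[2] read 'd'  n2⇒n3
[3] read 'a'  n3⇒n4
[4] read 'b'  n4⇒n5
[5] read 'a'  n5⇒n6  ** P0@[0:5]
[6] read 'c'  n6⇒n11 (fail-walked)
[7] read 'a'  n11⇒n12  ** P2@[6:7]
[8] read 'c'  n12⇒n11 (fail-walked)
[9] read 'b'  n11⇒n1 (fail-walked)
[10] read 'a'  n1⇒n2
[11] read 'd'  n2⇒n3
[12] read 'a'  n3⇒n4
[13] read 'b'  n4⇒n5
[14] read 'a'  n5⇒n6  ** P0@[9:14]
[15] read 'c'  n6⇒n11 (fail-walked)
[16] read 'a'  n11⇒n12  ** P2@[15:16]
[17] read 'd'  n12⇒n0 (fail-walked)
[18] read 'd'  n0⇒n0
[19] read 'b'  n0⇒n1
[20] read 'b'  n1⇒n7
[21] read 'a'  n7⇒n8
[22] read 'a'  n8⇒n9
[23] read 'b'  n9⇒n10  ** P1@[19:23]
[24] read 'a'  n10⇒n2 (fail-walked)
[25] read 'c'  n2⇒n11 (fail-walked)
[26] read 'c'  n11⇒n13
[27] read 'c'  n13⇒n13 (fail-walked)
[28] read 'c'  n13⇒n13 (fail-walked)
[29] read 'c'  n13⇒n13 (fail-walked)
[30] read 'd'  n13⇒n14  ** P3@[28:30],P4@[29:30]
[31] read 'd'  n14⇒n0 (fail-walked)
[32] read 'c'  n0⇒n11
[33] read 'a'  n11⇒n12  ** P2@[32:33]
[34] read 'd'  n12⇒n0 (fail-walked)
[35] read 'b'  n0⇒n1
[36] read 'a'  n1⇒n2
[37] read 'd'  n2⇒n3
[38] read 'a'  n3⇒n4
[39] read 'b'  n4⇒n5
[40] read 'a'  n5⇒n6  ** P0@[35:40]

All matches (sorted): [[5,0],[7,2],[14,0],[16,2],[23,1],[30,3],[30,4],[33,2],[40,0]]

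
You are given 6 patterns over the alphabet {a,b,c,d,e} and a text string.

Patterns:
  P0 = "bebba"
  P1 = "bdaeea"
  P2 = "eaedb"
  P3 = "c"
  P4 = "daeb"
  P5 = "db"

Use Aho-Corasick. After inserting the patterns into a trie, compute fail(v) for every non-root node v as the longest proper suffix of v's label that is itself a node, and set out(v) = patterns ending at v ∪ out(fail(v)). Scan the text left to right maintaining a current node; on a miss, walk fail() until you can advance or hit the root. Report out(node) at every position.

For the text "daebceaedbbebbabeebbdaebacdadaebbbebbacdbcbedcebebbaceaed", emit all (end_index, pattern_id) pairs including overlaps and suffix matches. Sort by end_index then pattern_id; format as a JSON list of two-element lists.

Build automaton:
Trie nodes:
  0='ε' goto b→1 c→16 d→17 e→11
  1='b' goto d→6 e→2
  2='be' goto b→3
  3='beb' goto b→4
  4='bebb' goto a→5
  5='bebba' goto ·  [P0 ends]
  6='bd' goto a→7
  7='bda' goto e→8
  8='bdae' goto e→9
  9='bdaee' goto a→10
  10='bdaeea' goto ·  [P1 ends]
  11='e' goto a→12
  12='ea' goto e→13
  13='eae' goto d→14
  14='eaed' goto b→15
  15='eaedb' goto ·  [P2 ends]
  16='c' goto ·  [P3 ends]
  17='d' goto a→18 b→21
  18='da' goto e→19
  19='dae' goto b→20
  20='daeb' goto ·  [P4 ends]
  21='db' goto ·  [P5 ends]

Failure links (BFS by depth):
  fail(1) 'b': from fail(0)=0 chase 'b': 0 ⇒ 0;  out=∅∪out(0)=∅
  fail(11) 'e': from fail(0)=0 chase 'e': 0 ⇒ 0;  out=∅∪out(0)=∅
  fail(16) 'c': from fail(0)=0 chase 'c': 0 ⇒ 0;  out={3}∪out(0)={3}
  fail(17) 'd': from fail(0)=0 chase 'd': 0 ⇒ 0;  out=∅∪out(0)=∅
  fail(2) 'be': from fail(1)=0 chase 'e': 0 ⇒ 11;  out=∅∪out(11)=∅
  fail(6) 'bd': from fail(1)=0 chase 'd': 0 ⇒ 17;  out=∅∪out(17)=∅
  fail(12) 'ea': from fail(11)=0 chase 'a': 0 ⇒ 0;  out=∅∪out(0)=∅
  fail(18) 'da': from fail(17)=0 chase 'a': 0 ⇒ 0;  out=∅∪out(0)=∅
  fail(21) 'db': from fail(17)=0 chase 'b': 0 ⇒ 1;  out={5}∪out(1)={5}
  fail(3) 'beb': from fail(2)=11 chase 'b': 11→0 ⇒ 1;  out=∅∪out(1)=∅
  fail(7) 'bda': from fail(6)=17 chase 'a': 17 ⇒ 18;  out=∅∪out(18)=∅
  fail(13) 'eae': from fail(12)=0 chase 'e': 0 ⇒ 11;  out=∅∪out(11)=∅
  fail(19) 'dae': from fail(18)=0 chase 'e': 0 ⇒ 11;  out=∅∪out(11)=∅
  fail(4) 'bebb': from fail(3)=1 chase 'b': 1→0 ⇒ 1;  out=∅∪out(1)=∅
  fail(8) 'bdae': from fail(7)=18 chase 'e': 18 ⇒ 19;  out=∅∪out(19)=∅
  fail(14) 'eaed': from fail(13)=11 chase 'd': 11→0 ⇒ 17;  out=∅∪out(17)=∅
  fail(20) 'daeb': from fail(19)=11 chase 'b': 11→0 ⇒ 1;  out={4}∪out(1)={4}
  fail(5) 'bebba': from fail(4)=1 chase 'a': 1→0 ⇒ 0;  out={0}∪out(0)={0}
  fail(9) 'bdaee': from fail(8)=19 chase 'e': 19→11→0 ⇒ 11;  out=∅∪out(11)=∅
  fail(15) 'eaedb': from fail(14)=17 chase 'b': 17 ⇒ 21;  out={2}∪out(21)={2,5}
  fail(10) 'bdaeea': from fail(9)=11 chase 'a': 11 ⇒ 12;  out={1}∪out(12)={1}

Text stream:
i=0 'd': node 0→17
i=1 'a': node 17→18
i=2 'e': node 18→19
i=3 'b': node 19→20  ** P4@[0:3]
i=4 'c': node 20→16 (fail-walked)  ** P3@[4:4]
i=5 'e': node 16→11 (fail-walked)
i=6 'a': node 11→12
i=7 'e': node 12→13
i=8 'd': node 13→14
i=9 'b': node 14→15  ** P2@[5:9],P5@[8:9]
i=10 'b': node 15→1 (fail-walked)
i=11 'e': node 1→2
i=12 'b': node 2→3
i=13 'b': node 3→4
i=14 'a': node 4→5  ** P0@[10:14]
i=15 'b': node 5→1 (fail-walked)
i=16 'e': node 1→2
i=17 'e': node 2→11 (fail-walked)
i=18 'b': node 11→1 (fail-walked)
i=19 'b': node 1→1 (fail-walked)
i=20 'd': node 1→6
i=21 'a': node 6→7
i=22 'e': node 7→8
i=23 'b': node 8→20 (fail-walked)  ** P4@[20:23]
i=24 'a': node 20→0 (fail-walked)
i=25 'c': node 0→16  ** P3@[25:25]
i=26 'd': node 16→17 (fail-walked)
i=27 'a': node 17→18
i=28 'd': node 18→17 (fail-walked)
i=29 'a': node 17→18
i=30 'e': node 18→19
i=31 'b': node 19→20  ** P4@[28:31]
i=32 'b': node 20→1 (fail-walked)
i=33 'b': node 1→1 (fail-walked)
i=34 'e': node 1→2
i=35 'b': node 2→3
i=36 'b': node 3→4
i=37 'a': node 4→5  ** P0@[33:37]
i=38 'c': node 5→16 (fail-walked)  ** P3@[38:38]
i=39 'd': node 16→17 (fail-walked)
i=40 'b': node 17→21  ** P5@[39:40]
i=41 'c': node 21→16 (fail-walked)  ** P3@[41:41]
i=42 'b': node 16→1 (fail-walked)
i=43 'e': node 1→2
i=44 'd': node 2→17 (fail-walked)
i=45 'c': node 17→16 (fail-walked)  ** P3@[45:45]
i=46 'e': node 16→11 (fail-walked)
i=47 'b': node 11→1 (fail-walked)
i=48 'e': node 1→2
i=49 'b': node 2→3
i=50 'b': node 3→4
i=51 'a': node 4→5  ** P0@[47:51]
i=52 'c': node 5→16 (fail-walked)  ** P3@[52:52]
i=53 'e': node 16→11 (fail-walked)
i=54 'a': node 11→12
i=55 'e': node 12→13
i=56 'd': node 13→14

All matches (sorted): [[3,4],[4,3],[9,2],[9,5],[14,0],[23,4],[25,3],[31,4],[37,0],[38,3],[40,5],[41,3],[45,3],[51,0],[52,3]]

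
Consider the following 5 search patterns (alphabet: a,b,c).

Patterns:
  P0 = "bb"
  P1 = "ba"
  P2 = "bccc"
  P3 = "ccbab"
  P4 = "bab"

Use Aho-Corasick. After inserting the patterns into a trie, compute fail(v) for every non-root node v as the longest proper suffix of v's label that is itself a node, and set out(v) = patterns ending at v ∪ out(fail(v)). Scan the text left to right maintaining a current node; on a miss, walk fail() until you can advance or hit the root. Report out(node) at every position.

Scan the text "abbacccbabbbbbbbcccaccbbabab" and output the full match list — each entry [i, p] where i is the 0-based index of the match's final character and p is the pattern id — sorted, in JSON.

Build:
Trie nodes:
  n0 'ε': b→1 c→7
  n1 'b': a→3 b→2 c→4
  n2 'bb': ·  [P0 ends]
  n3 'ba': b→12  [P1 ends]
  n4 'bc': c→5
  n5 'bcc': c→6
  n6 'bccc': ·  [P2 ends]
  n7 'c': c→8
  n8 'cc': b→9
  n9 'ccb': a→10
  n10 'ccba': b→11
  n11 'ccbab': ·  [P3 ends]
  n12 'bab': ·  [P4 ends]

BFS fail/out derivation:
  fail(1) 'b': from fail(0)=0 chase 'b': 0 ⇒ 0;  out=∅∪out(0)=∅
  fail(7) 'c': from fail(0)=0 chase 'c': 0 ⇒ 0;  out=∅∪out(0)=∅
  fail(2) 'bb': from fail(1)=0 chase 'b': 0 ⇒ 1;  out={0}∪out(1)={0}
  fail(3) 'ba': from fail(1)=0 chase 'a': 0 ⇒ 0;  out={1}∪out(0)={1}
  fail(4) 'bc': from fail(1)=0 chase 'c': 0 ⇒ 7;  out=∅∪out(7)=∅
  fail(8) 'cc': from fail(7)=0 chase 'c': 0 ⇒ 7;  out=∅∪out(7)=∅
  fail(5) 'bcc': from fail(4)=7 chase 'c': 7 ⇒ 8;  out=∅∪out(8)=∅
  fail(9) 'ccb': from fail(8)=7 chase 'b': 7→0 ⇒ 1;  out=∅∪out(1)=∅
  fail(12) 'bab': from fail(3)=0 chase 'b': 0 ⇒ 1;  out={4}∪out(1)={4}
  fail(6) 'bccc': from fail(5)=8 chase 'c': 8→7 ⇒ 8;  out={2}∪out(8)={2}
  fail(10) 'ccba': from fail(9)=1 chase 'a': 1 ⇒ 3;  out=∅∪out(3)={1}
  fail(11) 'ccbab': from fail(10)=3 chase 'b': 3 ⇒ 12;  out={3}∪out(12)={3,4}

Text stream:
pos 0 'a': at 0
pos 1 'b': at 1
pos 2 'b': at 2  emit P0@[1:2]
pos 3 'a': at 3 ·f  emit P1@[2:3]
pos 4 'c': at 7 ·f
pos 5 'c': at 8
pos 6 'c': at 8 ·f
pos 7 'b': at 9
pos 8 'a': at 10  emit P1@[7:8]
pos 9 'b': at 11  emit P3@[5:9],P4@[7:9]
pos 10 'b': at 2 ·f  emit P0@[9:10]
pos 11 'b': at 2 ·f  emit P0@[10:11]
pos 12 'b': at 2 ·f  emit P0@[11:12]
pos 13 'b': at 2 ·f  emit P0@[12:13]
pos 14 'b': at 2 ·f  emit P0@[13:14]
pos 15 'b': at 2 ·f  emit P0@[14:15]
pos 16 'c': at 4 ·f
pos 17 'c': at 5
pos 18 'c': at 6  emit P2@[15:18]
pos 19 'a': at 0 ·f
pos 20 'c': at 7
pos 21 'c': at 8
pos 22 'b': at 9
pos 23 'b': at 2 ·f  emit P0@[22:23]
pos 24 'a': at 3 ·f  emit P1@[23:24]
pos 25 'b': at 12  emit P4@[23:25]
pos 26 'a': at 3 ·f  emit P1@[25:26]
pos 27 'b': at 12  emit P4@[25:27]

Matches: [[2,0],[3,1],[8,1],[9,3],[9,4],[10,0],[11,0],[12,0],[13,0],[14,0],[15,0],[18,2],[23,0],[24,1],[25,4],[26,1],[27,4]]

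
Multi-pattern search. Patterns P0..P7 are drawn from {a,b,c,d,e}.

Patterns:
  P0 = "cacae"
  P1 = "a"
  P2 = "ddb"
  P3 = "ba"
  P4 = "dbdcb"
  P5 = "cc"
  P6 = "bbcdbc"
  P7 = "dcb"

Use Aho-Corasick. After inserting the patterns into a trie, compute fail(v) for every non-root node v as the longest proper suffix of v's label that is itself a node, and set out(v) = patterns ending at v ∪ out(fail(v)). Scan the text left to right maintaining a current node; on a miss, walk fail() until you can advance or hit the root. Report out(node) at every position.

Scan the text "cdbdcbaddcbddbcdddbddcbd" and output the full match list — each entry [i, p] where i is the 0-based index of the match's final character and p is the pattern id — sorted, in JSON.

Build automaton:
Trie (insert patterns):
  0='ε' goto a→6 b→10 c→1 d→7
  1='c' goto a→2 c→16
  2='ca' goto c→3
  3='cac' goto a→4
  4='caca' goto e→5
  5='cacae' goto ·  ←P0
  6='a' goto ·  ←P1
  7='d' goto b→12 c→22 d→8
  8='dd' goto b→9
  9='ddb' goto ·  ←P2
  10='b' goto a→11 b→17
  11='ba' goto ·  ←P3
  12='db' goto d→13
  13='dbd' goto c→14
  14='dbdc' goto b→15
  15='dbdcb' goto ·  ←P4
  16='cc' goto ·  ←P5
  17='bb' goto c→18
  18='bbc' goto d→19
  19='bbcd' goto b→20
  20='bbcdb' goto c→21
  21='bbcdbc' goto ·  ←P6
  22='dc' goto b→23
  23='dcb' goto ·  ←P7

BFS fail/out derivation:
  n1('c'): parent n0 fail=0; on 'c' 0 → fail=0;  out ∅∪∅=∅
  n6('a'): parent n0 fail=0; on 'a' 0 → fail=0;  out {1}∪∅={1}
  n7('d'): parent n0 fail=0; on 'd' 0 → fail=0;  out ∅∪∅=∅
  n10('b'): parent n0 fail=0; on 'b' 0 → fail=0;  out ∅∪∅=∅
  n2('ca'): parent n1 fail=0; on 'a' 0 → fail=6;  out ∅∪{1}={1}
  n8('dd'): parent n7 fail=0; on 'd' 0 → fail=7;  out ∅∪∅=∅
  n11('ba'): parent n10 fail=0; on 'a' 0 → fail=6;  out {3}∪{1}={1,3}
  n12('db'): parent n7 fail=0; on 'b' 0 → fail=10;  out ∅∪∅=∅
  n16('cc'): parent n1 fail=0; on 'c' 0 → fail=1;  out {5}∪∅={5}
  n17('bb'): parent n10 fail=0; on 'b' 0 → fail=10;  out ∅∪∅=∅
  n22('dc'): parent n7 fail=0; on 'c' 0 → fail=1;  out ∅∪∅=∅
  n3('cac'): parent n2 fail=6; on 'c' 6→0 → fail=1;  out ∅∪∅=∅
  n9('ddb'): parent n8 fail=7; on 'b' 7 → fail=12;  out {2}∪∅={2}
  n13('dbd'): parent n12 fail=10; on 'd' 10→0 → fail=7;  out ∅∪∅=∅
  n18('bbc'): parent n17 fail=10; on 'c' 10→0 → fail=1;  out ∅∪∅=∅
  n23('dcb'): parent n22 fail=1; on 'b' 1→0 → fail=10;  out {7}∪∅={7}
  n4('caca'): parent n3 fail=1; on 'a' 1 → fail=2;  out ∅∪{1}={1}
  n14('dbdc'): parent n13 fail=7; on 'c' 7 → fail=22;  out ∅∪∅=∅
  n19('bbcd'): parent n18 fail=1; on 'd' 1→0 → fail=7;  out ∅∪∅=∅
  n5('cacae'): parent n4 fail=2; on 'e' 2→6→0 → fail=0;  out {0}∪∅={0}
  n15('dbdcb'): parent n14 fail=22; on 'b' 22 → fail=23;  out {4}∪{7}={4,7}
  n20('bbcdb'): parent n19 fail=7; on 'b' 7 → fail=12;  out ∅∪∅=∅
  n21('bbcdbc'): parent n20 fail=12; on 'c' 12→10→0 → fail=1;  out {6}∪∅={6}

Run:
[0] read 'c'  n0⇒n1
[1] read 'd'  n1⇒n7 (via fail)
[2] read 'b'  n7⇒n12
[3] read 'd'  n12⇒n13
[4] read 'c'  n13⇒n14
[5] read 'b'  n14⇒n15  → match P4@[1:5],P7@[3:5]
[6] read 'a'  n15⇒n11 (via fail)  → match P1@[6:6],P3@[5:6]
[7] read 'd'  n11⇒n7 (via fail)
[8] read 'd'  n7⇒n8
[9] read 'c'  n8⇒n22 (via fail)
[10] read 'b'  n22⇒n23  → match P7@[8:10]
[11] read 'd'  n23⇒n7 (via fail)
[12] read 'd'  n7⇒n8
[13] read 'b'  n8⇒n9  → match P2@[11:13]
[14] read 'c'  n9⇒n1 (via fail)
[15] read 'd'  n1⇒n7 (via fail)
[16] read 'd'  n7⇒n8
[17] read 'd'  n8⇒n8 (via fail)
[18] read 'b'  n8⇒n9  → match P2@[16:18]
[19] read 'd'  n9⇒n13 (via fail)
[20] read 'd'  n13⇒n8 (via fail)
[21] read 'c'  n8⇒n22 (via fail)
[22] read 'b'  n22⇒n23  → match P7@[20:22]
[23] read 'd'  n23⇒n7 (via fail)

Result: [[5,4],[5,7],[6,1],[6,3],[10,7],[13,2],[18,2],[22,7]]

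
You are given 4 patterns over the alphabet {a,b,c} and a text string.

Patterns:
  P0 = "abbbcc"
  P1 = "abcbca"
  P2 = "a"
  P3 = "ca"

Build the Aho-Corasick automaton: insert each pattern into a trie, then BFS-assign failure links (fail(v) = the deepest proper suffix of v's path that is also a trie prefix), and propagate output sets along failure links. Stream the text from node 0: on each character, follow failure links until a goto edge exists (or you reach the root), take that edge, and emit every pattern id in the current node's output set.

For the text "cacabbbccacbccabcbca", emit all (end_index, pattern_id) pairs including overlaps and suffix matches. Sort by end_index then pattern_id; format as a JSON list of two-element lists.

Construct AC machine:
Trie (insert patterns):
  n0 'ε': a→1 c→11
  n1 'a': b→2  [P2 ends]
  n2 'ab': b→3 c→7
  n3 'abb': b→4
  n4 'abbb': c→5
  n5 'abbbc': c→6
  n6 'abbbcc': ·  [P0 ends]
  n7 'abc': b→8
  n8 'abcb': c→9
  n9 'abcbc': a→10
  n10 'abcbca': ·  [P1 ends]
  n11 'c': a→12
  n12 'ca': ·  [P3 ends]

BFS fail/out derivation:
  n1('a'): parent n0 fail=0; on 'a' 0 → fail=0;  out {2}∪∅={2}
  n11('c'): parent n0 fail=0; on 'c' 0 → fail=0;  out ∅∪∅=∅
  n2('ab'): parent n1 fail=0; on 'b' 0 → fail=0;  out ∅∪∅=∅
  n12('ca'): parent n11 fail=0; on 'a' 0 → fail=1;  out {3}∪{2}={2,3}
  n3('abb'): parent n2 fail=0; on 'b' 0 → fail=0;  out ∅∪∅=∅
  n7('abc'): parent n2 fail=0; on 'c' 0 → fail=11;  out ∅∪∅=∅
  n4('abbb'): parent n3 fail=0; on 'b' 0 → fail=0;  out ∅∪∅=∅
  n8('abcb'): parent n7 fail=11; on 'b' 11→0 → fail=0;  out ∅∪∅=∅
  n5('abbbc'): parent n4 fail=0; on 'c' 0 → fail=11;  out ∅∪∅=∅
  n9('abcbc'): parent n8 fail=0; on 'c' 0 → fail=11;  out ∅∪∅=∅
  n6('abbbcc'): parent n5 fail=11; on 'c' 11→0 → fail=11;  out {0}∪∅={0}
  n10('abcbca'): parent n9 fail=11; on 'a' 11 → fail=12;  out {1}∪{2,3}={1,2,3}

Text stream:
pos 0 'c': at 11
pos 1 'a': at 12  emit P2@[1:1],P3@[0:1]
pos 2 'c': at 11 ·f
pos 3 'a': at 12  emit P2@[3:3],P3@[2:3]
pos 4 'b': at 2 ·f
pos 5 'b': at 3
pos 6 'b': at 4
pos 7 'c': at 5
pos 8 'c': at 6  emit P0@[3:8]
pos 9 'a': at 12 ·f  emit P2@[9:9],P3@[8:9]
pos 10 'c': at 11 ·f
pos 11 'b': at 0 ·f
pos 12 'c': at 11
pos 13 'c': at 11 ·f
pos 14 'a': at 12  emit P2@[14:14],P3@[13:14]
pos 15 'b': at 2 ·f
pos 16 'c': at 7
pos 17 'b': at 8
pos 18 'c': at 9
pos 19 'a': at 10  emit P1@[14:19],P2@[19:19],P3@[18:19]

Result: [[1,2],[1,3],[3,2],[3,3],[8,0],[9,2],[9,3],[14,2],[14,3],[19,1],[19,2],[19,3]]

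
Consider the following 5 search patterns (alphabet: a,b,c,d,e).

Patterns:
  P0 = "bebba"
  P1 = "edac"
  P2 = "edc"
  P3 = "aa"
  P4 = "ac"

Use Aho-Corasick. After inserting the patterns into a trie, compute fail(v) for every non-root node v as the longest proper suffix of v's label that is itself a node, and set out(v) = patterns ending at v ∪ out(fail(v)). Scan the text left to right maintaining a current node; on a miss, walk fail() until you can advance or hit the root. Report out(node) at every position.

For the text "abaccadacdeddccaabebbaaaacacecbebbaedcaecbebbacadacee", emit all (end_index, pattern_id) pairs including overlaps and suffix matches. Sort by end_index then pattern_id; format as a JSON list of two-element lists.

Build automaton:
Trie (insert patterns):
  0='ε' goto a→11 b→1 e→6
  1='b' goto e→2
  2='be' goto b→3
  3='beb' goto b→4
  4='bebb' goto a→5
  5='bebba' goto ·  [P0 ends]
  6='e' goto d→7
  7='ed' goto a→8 c→10
  8='eda' goto c→9
  9='edac' goto ·  [P1 ends]
  10='edc' goto ·  [P2 ends]
  11='a' goto a→12 c→13
  12='aa' goto ·  [P3 ends]
  13='ac' goto ·  [P4 ends]

BFS fail/out derivation:
  fail(1) 'b': from fail(0)=0 chase 'b': 0 ⇒ 0;  out=∅∪out(0)=∅
  fail(6) 'e': from fail(0)=0 chase 'e': 0 ⇒ 0;  out=∅∪out(0)=∅
  fail(11) 'a': from fail(0)=0 chase 'a': 0 ⇒ 0;  out=∅∪out(0)=∅
  fail(2) 'be': from fail(1)=0 chase 'e': 0 ⇒ 6;  out=∅∪out(6)=∅
  fail(7) 'ed': from fail(6)=0 chase 'd': 0 ⇒ 0;  out=∅∪out(0)=∅
  fail(12) 'aa': from fail(11)=0 chase 'a': 0 ⇒ 11;  out={3}∪out(11)={3}
  fail(13) 'ac': from fail(11)=0 chase 'c': 0 ⇒ 0;  out={4}∪out(0)={4}
  fail(3) 'beb': from fail(2)=6 chase 'b': 6→0 ⇒ 1;  out=∅∪out(1)=∅
  fail(8) 'eda': from fail(7)=0 chase 'a': 0 ⇒ 11;  out=∅∪out(11)=∅
  fail(10) 'edc': from fail(7)=0 chase 'c': 0 ⇒ 0;  out={2}∪out(0)={2}
  fail(4) 'bebb': from fail(3)=1 chase 'b': 1→0 ⇒ 1;  out=∅∪out(1)=∅
  fail(9) 'edac': from fail(8)=11 chase 'c': 11 ⇒ 13;  out={1}∪out(13)={1,4}
  fail(5) 'bebba': from fail(4)=1 chase 'a': 1→0 ⇒ 11;  out={0}∪out(11)={0}

Scan:
pos 0 'a': at 11
pos 1 'b': at 1 (via fail)
pos 2 'a': at 11 (via fail)
pos 3 'c': at 13  ** P4@[2:3]
pos 4 'c': at 0 (via fail)
pos 5 'a': at 11
pos 6 'd': at 0 (via fail)
pos 7 'a': at 11
pos 8 'c': at 13  ** P4@[7:8]
pos 9 'd': at 0 (via fail)
pos 10 'e': at 6
pos 11 'd': at 7
pos 12 'd': at 0 (via fail)
pos 13 'c': at 0
pos 14 'c': at 0
pos 15 'a': at 11
pos 16 'a': at 12  ** P3@[15:16]
pos 17 'b': at 1 (via fail)
pos 18 'e': at 2
pos 19 'b': at 3
pos 20 'b': at 4
pos 21 'a': at 5  ** P0@[17:21]
pos 22 'a': at 12 (via fail)  ** P3@[21:22]
pos 23 'a': at 12 (via fail)  ** P3@[22:23]
pos 24 'a': at 12 (via fail)  ** P3@[23:24]
pos 25 'c': at 13 (via fail)  ** P4@[24:25]
pos 26 'a': at 11 (via fail)
pos 27 'c': at 13  ** P4@[26:27]
pos 28 'e': at 6 (via fail)
pos 29 'c': at 0 (via fail)
pos 30 'b': at 1
pos 31 'e': at 2
pos 32 'b': at 3
pos 33 'b': at 4
pos 34 'a': at 5  ** P0@[30:34]
pos 35 'e': at 6 (via fail)
pos 36 'd': at 7
pos 37 'c': at 10  ** P2@[35:37]
pos 38 'a': at 11 (via fail)
pos 39 'e': at 6 (via fail)
pos 40 'c': at 0 (via fail)
pos 41 'b': at 1
pos 42 'e': at 2
pos 43 'b': at 3
pos 44 'b': at 4
pos 45 'a': at 5  ** P0@[41:45]
pos 46 'c': at 13 (via fail)  ** P4@[45:46]
pos 47 'a': at 11 (via fail)
pos 48 'd': at 0 (via fail)
pos 49 'a': at 11
pos 50 'c': at 13  ** P4@[49:50]
pos 51 'e': at 6 (via fail)
pos 52 'e': at 6 (via fail)

Matches: [[3,4],[8,4],[16,3],[21,0],[22,3],[23,3],[24,3],[25,4],[27,4],[34,0],[37,2],[45,0],[46,4],[50,4]]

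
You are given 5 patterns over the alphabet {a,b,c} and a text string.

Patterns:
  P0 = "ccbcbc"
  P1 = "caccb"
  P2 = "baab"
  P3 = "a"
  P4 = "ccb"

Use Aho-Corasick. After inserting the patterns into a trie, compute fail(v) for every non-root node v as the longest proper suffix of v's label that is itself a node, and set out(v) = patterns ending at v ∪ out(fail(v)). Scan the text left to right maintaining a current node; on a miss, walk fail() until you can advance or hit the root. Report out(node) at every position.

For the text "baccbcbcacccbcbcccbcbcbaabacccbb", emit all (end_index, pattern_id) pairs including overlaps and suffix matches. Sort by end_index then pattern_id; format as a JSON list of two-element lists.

Build:
Trie nodes:
  n0 'ε': a→15 b→11 c→1
  n1 'c': a→7 c→2
  n2 'cc': b→3
  n3 'ccb': c→4  [P4 ends]
  n4 'ccbc': b→5
  n5 'ccbcb': c→6
  n6 'ccbcbc': ·  [P0 ends]
  n7 'ca': c→8
  n8 'cac': c→9
  n9 'cacc': b→10
  n10 'caccb': ·  [P1 ends]
  n11 'b': a→12
  n12 'ba': a→13
  n13 'baa': b→14
  n14 'baab': ·  [P2 ends]
  n15 'a': ·  [P3 ends]

BFS fail/out derivation:
  fail(1) 'c': from fail(0)=0 chase 'c': 0 ⇒ 0;  out=∅∪out(0)=∅
  fail(11) 'b': from fail(0)=0 chase 'b': 0 ⇒ 0;  out=∅∪out(0)=∅
  fail(15) 'a': from fail(0)=0 chase 'a': 0 ⇒ 0;  out={3}∪out(0)={3}
  fail(2) 'cc': from fail(1)=0 chase 'c': 0 ⇒ 1;  out=∅∪out(1)=∅
  fail(7) 'ca': from fail(1)=0 chase 'a': 0 ⇒ 15;  out=∅∪out(15)={3}
  fail(12) 'ba': from fail(11)=0 chase 'a': 0 ⇒ 15;  out=∅∪out(15)={3}
  fail(3) 'ccb': from fail(2)=1 chase 'b': 1→0 ⇒ 11;  out={4}∪out(11)={4}
  fail(8) 'cac': from fail(7)=15 chase 'c': 15→0 ⇒ 1;  out=∅∪out(1)=∅
  fail(13) 'baa': from fail(12)=15 chase 'a': 15→0 ⇒ 15;  out=∅∪out(15)={3}
  fail(4) 'ccbc': from fail(3)=11 chase 'c': 11→0 ⇒ 1;  out=∅∪out(1)=∅
  fail(9) 'cacc': from fail(8)=1 chase 'c': 1 ⇒ 2;  out=∅∪out(2)=∅
  fail(14) 'baab': from fail(13)=15 chase 'b': 15→0 ⇒ 11;  out={2}∪out(11)={2}
  fail(5) 'ccbcb': from fail(4)=1 chase 'b': 1→0 ⇒ 11;  out=∅∪out(11)=∅
  fail(10) 'caccb': from fail(9)=2 chase 'b': 2 ⇒ 3;  out={1}∪out(3)={1,4}
  fail(6) 'ccbcbc': from fail(5)=11 chase 'c': 11→0 ⇒ 1;  out={0}∪out(1)={0}

Run:
pos 0 'b': at 11
pos 1 'a': at 12  ** P3@[1:1]
pos 2 'c': at 1 (fail-walked)
pos 3 'c': at 2
pos 4 'b': at 3  ** P4@[2:4]
pos 5 'c': at 4
pos 6 'b': at 5
pos 7 'c': at 6  ** P0@[2:7]
pos 8 'a': at 7 (fail-walked)  ** P3@[8:8]
pos 9 'c': at 8
pos 10 'c': at 9
pos 11 'c': at 2 (fail-walked)
pos 12 'b': at 3  ** P4@[10:12]
pos 13 'c': at 4
pos 14 'b': at 5
pos 15 'c': at 6  ** P0@[10:15]
pos 16 'c': at 2 (fail-walked)
pos 17 'c': at 2 (fail-walked)
pos 18 'b': at 3  ** P4@[16:18]
pos 19 'c': at 4
pos 20 'b': at 5
pos 21 'c': at 6  ** P0@[16:21]
pos 22 'b': at 11 (fail-walked)
pos 23 'a': at 12  ** P3@[23:23]
pos 24 'a': at 13  ** P3@[24:24]
pos 25 'b': at 14  ** P2@[22:25]
pos 26 'a': at 12 (fail-walked)  ** P3@[26:26]
pos 27 'c': at 1 (fail-walked)
pos 28 'c': at 2
pos 29 'c': at 2 (fail-walked)
pos 30 'b': at 3  ** P4@[28:30]
pos 31 'b': at 11 (fail-walked)

Result: [[1,3],[4,4],[7,0],[8,3],[12,4],[15,0],[18,4],[21,0],[23,3],[24,3],[25,2],[26,3],[30,4]]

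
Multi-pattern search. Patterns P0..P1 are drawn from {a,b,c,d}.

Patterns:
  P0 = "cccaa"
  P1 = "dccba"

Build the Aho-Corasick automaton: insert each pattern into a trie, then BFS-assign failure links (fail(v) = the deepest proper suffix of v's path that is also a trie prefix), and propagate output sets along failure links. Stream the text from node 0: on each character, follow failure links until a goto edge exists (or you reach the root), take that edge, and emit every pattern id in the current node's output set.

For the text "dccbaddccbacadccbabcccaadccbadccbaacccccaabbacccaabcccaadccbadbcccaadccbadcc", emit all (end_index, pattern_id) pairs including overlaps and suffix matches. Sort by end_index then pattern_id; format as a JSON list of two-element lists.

Construct AC machine:
Trie nodes:
  0='ε' goto c→1 d→6
  1='c' goto c→2
  2='cc' goto c→3
  3='ccc' goto a→4
  4='ccca' goto a→5
  5='cccaa' goto ·  [P0 ends]
  6='d' goto c→7
  7='dc' goto c→8
  8='dcc' goto b→9
  9='dccb' goto a→10
  10='dccba' goto ·  [P1 ends]

BFS fail/out derivation:
  fail(1) 'c': from fail(0)=0 chase 'c': 0 ⇒ 0;  out=∅∪out(0)=∅
  fail(6) 'd': from fail(0)=0 chase 'd': 0 ⇒ 0;  out=∅∪out(0)=∅
  fail(2) 'cc': from fail(1)=0 chase 'c': 0 ⇒ 1;  out=∅∪out(1)=∅
  fail(7) 'dc': from fail(6)=0 chase 'c': 0 ⇒ 1;  out=∅∪out(1)=∅
  fail(3) 'ccc': from fail(2)=1 chase 'c': 1 ⇒ 2;  out=∅∪out(2)=∅
  fail(8) 'dcc': from fail(7)=1 chase 'c': 1 ⇒ 2;  out=∅∪out(2)=∅
  fail(4) 'ccca': from fail(3)=2 chase 'a': 2→1→0 ⇒ 0;  out=∅∪out(0)=∅
  fail(9) 'dccb': from fail(8)=2 chase 'b': 2→1→0 ⇒ 0;  out=∅∪out(0)=∅
  fail(5) 'cccaa': from fail(4)=0 chase 'a': 0 ⇒ 0;  out={0}∪out(0)={0}
  fail(10) 'dccba': from fail(9)=0 chase 'a': 0 ⇒ 0;  out={1}∪out(0)={1}

Text stream:
[0] read 'd'  n0⇒n6
[1] read 'c'  n6⇒n7
[2] read 'c'  n7⇒n8
[3] read 'b'  n8⇒n9
[4] read 'a'  n9⇒n10  → match P1@[0:4]
[5] read 'd'  n10⇒n6 ·f
[6] read 'd'  n6⇒n6 ·f
[7] read 'c'  n6⇒n7
[8] read 'c'  n7⇒n8
[9] read 'b'  n8⇒n9
[10] read 'a'  n9⇒n10  → match P1@[6:10]
[11] read 'c'  n10⇒n1 ·f
[12] read 'a'  n1⇒n0 ·f
[13] read 'd'  n0⇒n6
[14] read 'c'  n6⇒n7
[15] read 'c'  n7⇒n8
[16] read 'b'  n8⇒n9
[17] read 'a'  n9⇒n10  → match P1@[13:17]
[18] read 'b'  n10⇒n0 ·f
[19] read 'c'  n0⇒n1
[20] read 'c'  n1⇒n2
[21] read 'c'  n2⇒n3
[22] read 'a'  n3⇒n4
[23] read 'a'  n4⇒n5  → match P0@[19:23]
[24] read 'd'  n5⇒n6 ·f
[25] read 'c'  n6⇒n7
[26] read 'c'  n7⇒n8
[27] read 'b'  n8⇒n9
[28] read 'a'  n9⇒n10  → match P1@[24:28]
[29] read 'd'  n10⇒n6 ·f
[30] read 'c'  n6⇒n7
[31] read 'c'  n7⇒n8
[32] read 'b'  n8⇒n9
[33] read 'a'  n9⇒n10  → match P1@[29:33]
[34] read 'a'  n10⇒n0 ·f
[35] read 'c'  n0⇒n1
[36] read 'c'  n1⇒n2
[37] read 'c'  n2⇒n3
[38] read 'c'  n3⇒n3 ·f
[39] read 'c'  n3⇒n3 ·f
[40] read 'a'  n3⇒n4
[41] read 'a'  n4⇒n5  → match P0@[37:41]
[42] read 'b'  n5⇒n0 ·f
[43] read 'b'  n0⇒n0
[44] read 'a'  n0⇒n0
[45] read 'c'  n0⇒n1
[46] read 'c'  n1⇒n2
[47] read 'c'  n2⇒n3
[48] read 'a'  n3⇒n4
[49] read 'a'  n4⇒n5  → match P0@[45:49]
[50] read 'b'  n5⇒n0 ·f
[51] read 'c'  n0⇒n1
[52] read 'c'  n1⇒n2
[53] read 'c'  n2⇒n3
[54] read 'a'  n3⇒n4
[55] read 'a'  n4⇒n5  → match P0@[51:55]
[56] read 'd'  n5⇒n6 ·f
[57] read 'c'  n6⇒n7
[58] read 'c'  n7⇒n8
[59] read 'b'  n8⇒n9
[60] read 'a'  n9⇒n10  → match P1@[56:60]
[61] read 'd'  n10⇒n6 ·f
[62] read 'b'  n6⇒n0 ·f
[63] read 'c'  n0⇒n1
[64] read 'c'  n1⇒n2
[65] read 'c'  n2⇒n3
[66] read 'a'  n3⇒n4
[67] read 'a'  n4⇒n5  → match P0@[63:67]
[68] read 'd'  n5⇒n6 ·f
[69] read 'c'  n6⇒n7
[70] read 'c'  n7⇒n8
[71] read 'b'  n8⇒n9
[72] read 'a'  n9⇒n10  → match P1@[68:72]
[73] read 'd'  n10⇒n6 ·f
[74] read 'c'  n6⇒n7
[75] read 'c'  n7⇒n8

Result: [[4,1],[10,1],[17,1],[23,0],[28,1],[33,1],[41,0],[49,0],[55,0],[60,1],[67,0],[72,1]]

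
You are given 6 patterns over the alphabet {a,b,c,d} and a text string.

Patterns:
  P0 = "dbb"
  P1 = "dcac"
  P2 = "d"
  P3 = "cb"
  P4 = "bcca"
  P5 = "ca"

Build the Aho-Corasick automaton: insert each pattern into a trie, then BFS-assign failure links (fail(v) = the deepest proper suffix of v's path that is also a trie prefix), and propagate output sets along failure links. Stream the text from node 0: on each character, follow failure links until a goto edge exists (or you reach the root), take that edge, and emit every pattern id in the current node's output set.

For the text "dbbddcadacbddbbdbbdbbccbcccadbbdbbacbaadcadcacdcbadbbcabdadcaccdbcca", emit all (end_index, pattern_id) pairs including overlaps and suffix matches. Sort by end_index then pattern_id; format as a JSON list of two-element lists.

Build:
Trie nodes:
  n0 'ε': b→9 c→7 d→1
  n1 'd': b→2 c→4  ←P2
  n2 'db': b→3
  n3 'dbb': ·  ←P0
  n4 'dc': a→5
  n5 'dca': c→6
  n6 'dcac': ·  ←P1
  n7 'c': a→13 b→8
  n8 'cb': ·  ←P3
  n9 'b': c→10
  n10 'bc': c→11
  n11 'bcc': a→12
  n12 'bcca': ·  ←P4
  n13 'ca': ·  ←P5

Failure links (BFS by depth):
  fail(1) 'd': from fail(0)=0 chase 'd': 0 ⇒ 0;  out={2}∪out(0)={2}
  fail(7) 'c': from fail(0)=0 chase 'c': 0 ⇒ 0;  out=∅∪out(0)=∅
  fail(9) 'b': from fail(0)=0 chase 'b': 0 ⇒ 0;  out=∅∪out(0)=∅
  fail(2) 'db': from fail(1)=0 chase 'b': 0 ⇒ 9;  out=∅∪out(9)=∅
  fail(4) 'dc': from fail(1)=0 chase 'c': 0 ⇒ 7;  out=∅∪out(7)=∅
  fail(8) 'cb': from fail(7)=0 chase 'b': 0 ⇒ 9;  out={3}∪out(9)={3}
  fail(10) 'bc': from fail(9)=0 chase 'c': 0 ⇒ 7;  out=∅∪out(7)=∅
  fail(13) 'ca': from fail(7)=0 chase 'a': 0 ⇒ 0;  out={5}∪out(0)={5}
  fail(3) 'dbb': from fail(2)=9 chase 'b': 9→0 ⇒ 9;  out={0}∪out(9)={0}
  fail(5) 'dca': from fail(4)=7 chase 'a': 7 ⇒ 13;  out=∅∪out(13)={5}
  fail(11) 'bcc': from fail(10)=7 chase 'c': 7→0 ⇒ 7;  out=∅∪out(7)=∅
  fail(6) 'dcac': from fail(5)=13 chase 'c': 13→0 ⇒ 7;  out={1}∪out(7)={1}
  fail(12) 'bcca': from fail(11)=7 chase 'a': 7 ⇒ 13;  out={4}∪out(13)={4,5}

Run:
[0] read 'd'  n0⇒n1  ** P2@[0:0]
[1] read 'b'  n1⇒n2
[2] read 'b'  n2⇒n3  ** P0@[0:2]
[3] read 'd'  n3⇒n1 ·f  ** P2@[3:3]
[4] read 'd'  n1⇒n1 ·f  ** P2@[4:4]
[5] read 'c'  n1⇒n4
[6] read 'a'  n4⇒n5  ** P5@[5:6]
[7] read 'd'  n5⇒n1 ·f  ** P2@[7:7]
[8] read 'a'  n1⇒n0 ·f
[9] read 'c'  n0⇒n7
[10] read 'b'  n7⇒n8  ** P3@[9:10]
[11] read 'd'  n8⇒n1 ·f  ** P2@[11:11]
[12] read 'd'  n1⇒n1 ·f  ** P2@[12:12]
[13] read 'b'  n1⇒n2
[14] read 'b'  n2⇒n3  ** P0@[12:14]
[15] read 'd'  n3⇒n1 ·f  ** P2@[15:15]
[16] read 'b'  n1⇒n2
[17] read 'b'  n2⇒n3  ** P0@[15:17]
[18] read 'd'  n3⇒n1 ·f  ** P2@[18:18]
[19] read 'b'  n1⇒n2
[20] read 'b'  n2⇒n3  ** P0@[18:20]
[21] read 'c'  n3⇒n10 ·f
[22] read 'c'  n10⇒n11
[23] read 'b'  n11⇒n8 ·f  ** P3@[22:23]
[24] read 'c'  n8⇒n10 ·f
[25] read 'c'  n10⇒n11
[26] read 'c'  n11⇒n7 ·f
[27] read 'a'  n7⇒n13  ** P5@[26:27]
[28] read 'd'  n13⇒n1 ·f  ** P2@[28:28]
[29] read 'b'  n1⇒n2
[30] read 'b'  n2⇒n3  ** P0@[28:30]
[31] read 'd'  n3⇒n1 ·f  ** P2@[31:31]
[32] read 'b'  n1⇒n2
[33] read 'b'  n2⇒n3  ** P0@[31:33]
[34] read 'a'  n3⇒n0 ·f
[35] read 'c'  n0⇒n7
[36] read 'b'  n7⇒n8  ** P3@[35:36]
[37] read 'a'  n8⇒n0 ·f
[38] read 'a'  n0⇒n0
[39] read 'd'  n0⇒n1  ** P2@[39:39]
[40] read 'c'  n1⇒n4
[41] read 'a'  n4⇒n5  ** P5@[40:41]
[42] read 'd'  n5⇒n1 ·f  ** P2@[42:42]
[43] read 'c'  n1⇒n4
[44] read 'a'  n4⇒n5  ** P5@[43:44]
[45] read 'c'  n5⇒n6  ** P1@[42:45]
[46] read 'd'  n6⇒n1 ·f  ** P2@[46:46]
[47] read 'c'  n1⇒n4
[48] read 'b'  n4⇒n8 ·f  ** P3@[47:48]
[49] read 'a'  n8⇒n0 ·f
[50] read 'd'  n0⇒n1  ** P2@[50:50]
[51] read 'b'  n1⇒n2
[52] read 'b'  n2⇒n3  ** P0@[50:52]
[53] read 'c'  n3⇒n10 ·f
[54] read 'a'  n10⇒n13 ·f  ** P5@[53:54]
[55] read 'b'  n13⇒n9 ·f
[56] read 'd'  n9⇒n1 ·f  ** P2@[56:56]
[57] read 'a'  n1⇒n0 ·f
[58] read 'd'  n0⇒n1  ** P2@[58:58]
[59] read 'c'  n1⇒n4
[60] read 'a'  n4⇒n5  ** P5@[59:60]
[61] read 'c'  n5⇒n6  ** P1@[58:61]
[62] read 'c'  n6⇒n7 ·f
[63] read 'd'  n7⇒n1 ·f  ** P2@[63:63]
[64] read 'b'  n1⇒n2
[65] read 'c'  n2⇒n10 ·f
[66] read 'c'  n10⇒n11
[67] read 'a'  n11⇒n12  ** P4@[64:67],P5@[66:67]

All matches (sorted): [[0,2],[2,0],[3,2],[4,2],[6,5],[7,2],[10,3],[11,2],[12,2],[14,0],[15,2],[17,0],[18,2],[20,0],[23,3],[27,5],[28,2],[30,0],[31,2],[33,0],[36,3],[39,2],[41,5],[42,2],[44,5],[45,1],[46,2],[48,3],[50,2],[52,0],[54,5],[56,2],[58,2],[60,5],[61,1],[63,2],[67,4],[67,5]]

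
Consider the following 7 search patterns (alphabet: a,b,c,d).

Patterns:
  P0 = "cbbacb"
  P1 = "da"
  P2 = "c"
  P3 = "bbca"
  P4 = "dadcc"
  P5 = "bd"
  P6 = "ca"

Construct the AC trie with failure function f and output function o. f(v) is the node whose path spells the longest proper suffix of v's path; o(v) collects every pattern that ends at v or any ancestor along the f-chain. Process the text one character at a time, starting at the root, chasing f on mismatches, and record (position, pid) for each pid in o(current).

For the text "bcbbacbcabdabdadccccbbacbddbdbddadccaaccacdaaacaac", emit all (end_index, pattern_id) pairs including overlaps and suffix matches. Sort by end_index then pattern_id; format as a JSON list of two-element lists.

Construct AC machine:
Trie (insert patterns):
  n0 'ε': b→9 c→1 d→7
  n1 'c': a→17 b→2  [P2 ends]
  n2 'cb': b→3
  n3 'cbb': a→4
  n4 'cbba': c→5
  n5 'cbbac': b→6
  n6 'cbbacb': ·  [P0 ends]
  n7 'd': a→8
  n8 'da': d→13  [P1 ends]
  n9 'b': b→10 d→16
  n10 'bb': c→11
  n11 'bbc': a→12
  n12 'bbca': ·  [P3 ends]
  n13 'dad': c→14
  n14 'dadc': c→15
  n15 'dadcc': ·  [P4 ends]
  n16 'bd': ·  [P5 ends]
  n17 'ca': ·  [P6 ends]

Failure links (BFS by depth):
  fail(1) 'c': from fail(0)=0 chase 'c': 0 ⇒ 0;  out={2}∪out(0)={2}
  fail(7) 'd': from fail(0)=0 chase 'd': 0 ⇒ 0;  out=∅∪out(0)=∅
  fail(9) 'b': from fail(0)=0 chase 'b': 0 ⇒ 0;  out=∅∪out(0)=∅
  fail(2) 'cb': from fail(1)=0 chase 'b': 0 ⇒ 9;  out=∅∪out(9)=∅
  fail(8) 'da': from fail(7)=0 chase 'a': 0 ⇒ 0;  out={1}∪out(0)={1}
  fail(10) 'bb': from fail(9)=0 chase 'b': 0 ⇒ 9;  out=∅∪out(9)=∅
  fail(16) 'bd': from fail(9)=0 chase 'd': 0 ⇒ 7;  out={5}∪out(7)={5}
  fail(17) 'ca': from fail(1)=0 chase 'a': 0 ⇒ 0;  out={6}∪out(0)={6}
  fail(3) 'cbb': from fail(2)=9 chase 'b': 9 ⇒ 10;  out=∅∪out(10)=∅
  fail(11) 'bbc': from fail(10)=9 chase 'c': 9→0 ⇒ 1;  out=∅∪out(1)={2}
  fail(13) 'dad': from fail(8)=0 chase 'd': 0 ⇒ 7;  out=∅∪out(7)=∅
  fail(4) 'cbba': from fail(3)=10 chase 'a': 10→9→0 ⇒ 0;  out=∅∪out(0)=∅
  fail(12) 'bbca': from fail(11)=1 chase 'a': 1 ⇒ 17;  out={3}∪out(17)={3,6}
  fail(14) 'dadc': from fail(13)=7 chase 'c': 7→0 ⇒ 1;  out=∅∪out(1)={2}
  fail(5) 'cbbac': from fail(4)=0 chase 'c': 0 ⇒ 1;  out=∅∪out(1)={2}
  fail(15) 'dadcc': from fail(14)=1 chase 'c': 1→0 ⇒ 1;  out={4}∪out(1)={2,4}
  fail(6) 'cbbacb': from fail(5)=1 chase 'b': 1 ⇒ 2;  out={0}∪out(2)={0}

Run:
[0] read 'b'  n0⇒n9
[1] read 'c'  n9⇒n1 (via fail)  ** P2@[1:1]
[2] read 'b'  n1⇒n2
[3] read 'b'  n2⇒n3
[4] read 'a'  n3⇒n4
[5] read 'c'  n4⇒n5  ** P2@[5:5]
[6] read 'b'  n5⇒n6  ** P0@[1:6]
[7] read 'c'  n6⇒n1 (via fail)  ** P2@[7:7]
[8] read 'a'  n1⇒n17  ** P6@[7:8]
[9] read 'b'  n17⇒n9 (via fail)
[10] read 'd'  n9⇒n16  ** P5@[9:10]
[11] read 'a'  n16⇒n8 (via fail)  ** P1@[10:11]
[12] read 'b'  n8⇒n9 (via fail)
[13] read 'd'  n9⇒n16  ** P5@[12:13]
[14] read 'a'  n16⇒n8 (via fail)  ** P1@[13:14]
[15] read 'd'  n8⇒n13
[16] read 'c'  n13⇒n14  ** P2@[16:16]
[17] read 'c'  n14⇒n15  ** P2@[17:17],P4@[13:17]
[18] read 'c'  n15⇒n1 (via fail)  ** P2@[18:18]
[19] read 'c'  n1⇒n1 (via fail)  ** P2@[19:19]
[20] read 'b'  n1⇒n2
[21] read 'b'  n2⇒n3
[22] read 'a'  n3⇒n4
[23] read 'c'  n4⇒n5  ** P2@[23:23]
[24] read 'b'  n5⇒n6  ** P0@[19:24]
[25] read 'd'  n6⇒n16 (via fail)  ** P5@[24:25]
[26] read 'd'  n16⇒n7 (via fail)
[27] read 'b'  n7⇒n9 (via fail)
[28] read 'd'  n9⇒n16  ** P5@[27:28]
[29] read 'b'  n16⇒n9 (via fail)
[30] read 'd'  n9⇒n16  ** P5@[29:30]
[31] read 'd'  n16⇒n7 (via fail)
[32] read 'a'  n7⇒n8  ** P1@[31:32]
[33] read 'd'  n8⇒n13
[34] read 'c'  n13⇒n14  ** P2@[34:34]
[35] read 'c'  n14⇒n15  ** P2@[35:35],P4@[31:35]
[36] read 'a'  n15⇒n17 (via fail)  ** P6@[35:36]
[37] read 'a'  n17⇒n0 (via fail)
[38] read 'c'  n0⇒n1  ** P2@[38:38]
[39] read 'c'  n1⇒n1 (via fail)  ** P2@[39:39]
[40] read 'a'  n1⇒n17  ** P6@[39:40]
[41] read 'c'  n17⇒n1 (via fail)  ** P2@[41:41]
[42] read 'd'  n1⇒n7 (via fail)
[43] read 'a'  n7⇒n8  ** P1@[42:43]
[44] read 'a'  n8⇒n0 (via fail)
[45] read 'a'  n0⇒n0
[46] read 'c'  n0⇒n1  ** P2@[46:46]
[47] read 'a'  n1⇒n17  ** P6@[46:47]
[48] read 'a'  n17⇒n0 (via fail)
[49] read 'c'  n0⇒n1  ** P2@[49:49]

Matches: [[1,2],[5,2],[6,0],[7,2],[8,6],[10,5],[11,1],[13,5],[14,1],[16,2],[17,2],[17,4],[18,2],[19,2],[23,2],[24,0],[25,5],[28,5],[30,5],[32,1],[34,2],[35,2],[35,4],[36,6],[38,2],[39,2],[40,6],[41,2],[43,1],[46,2],[47,6],[49,2]]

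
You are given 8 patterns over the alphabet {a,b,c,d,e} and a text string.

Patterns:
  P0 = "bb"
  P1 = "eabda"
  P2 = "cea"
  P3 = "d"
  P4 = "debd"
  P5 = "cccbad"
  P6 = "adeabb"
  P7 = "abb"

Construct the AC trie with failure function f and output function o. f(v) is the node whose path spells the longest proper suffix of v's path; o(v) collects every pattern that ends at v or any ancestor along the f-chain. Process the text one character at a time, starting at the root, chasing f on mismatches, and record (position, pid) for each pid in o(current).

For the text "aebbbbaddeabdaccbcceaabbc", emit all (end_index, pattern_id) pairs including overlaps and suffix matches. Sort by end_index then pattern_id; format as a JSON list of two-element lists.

Build:
Trie nodes:
  n0 'ε': a→20 b→1 c→8 d→11 e→3
  n1 'b': b→2
  n2 'bb': ·  ←P0
  n3 'e': a→4
  n4 'ea': b→5
  n5 'eab': d→6
  n6 'eabd': a→7
  n7 'eabda': ·  ←P1
  n8 'c': c→15 e→9
  n9 'ce': a→10
  n10 'cea': ·  ←P2
  n11 'd': e→12  ←P3
  n12 'de': b→13
  n13 'deb': d→14
  n14 'debd': ·  ←P4
  n15 'cc': c→16
  n16 'ccc': b→17
  n17 'cccb': a→18
  n18 'cccba': d→19
  n19 'cccbad': ·  ←P5
  n20 'a': b→26 d→21
  n21 'ad': e→22
  n22 'ade': a→23
  n23 'adea': b→24
  n24 'adeab': b→25
  n25 'adeabb': ·  ←P6
  n26 'ab': b→27
  n27 'abb': ·  ←P7

BFS fail/out derivation:
  n1('b'): parent n0 fail=0; on 'b' 0 → fail=0;  out ∅∪∅=∅
  n3('e'): parent n0 fail=0; on 'e' 0 → fail=0;  out ∅∪∅=∅
  n8('c'): parent n0 fail=0; on 'c' 0 → fail=0;  out ∅∪∅=∅
  n11('d'): parent n0 fail=0; on 'd' 0 → fail=0;  out {3}∪∅={3}
  n20('a'): parent n0 fail=0; on 'a' 0 → fail=0;  out ∅∪∅=∅
  n2('bb'): parent n1 fail=0; on 'b' 0 → fail=1;  out {0}∪∅={0}
  n4('ea'): parent n3 fail=0; on 'a' 0 → fail=20;  out ∅∪∅=∅
  n9('ce'): parent n8 fail=0; on 'e' 0 → fail=3;  out ∅∪∅=∅
  n12('de'): parent n11 fail=0; on 'e' 0 → fail=3;  out ∅∪∅=∅
  n15('cc'): parent n8 fail=0; on 'c' 0 → fail=8;  out ∅∪∅=∅
  n21('ad'): parent n20 fail=0; on 'd' 0 → fail=11;  out ∅∪{3}={3}
  n26('ab'): parent n20 fail=0; on 'b' 0 → fail=1;  out ∅∪∅=∅
  n5('eab'): parent n4 fail=20; on 'b' 20 → fail=26;  out ∅∪∅=∅
  n10('cea'): parent n9 fail=3; on 'a' 3 → fail=4;  out {2}∪∅={2}
  n13('deb'): parent n12 fail=3; on 'b' 3→0 → fail=1;  out ∅∪∅=∅
  n16('ccc'): parent n15 fail=8; on 'c' 8 → fail=15;  out ∅∪∅=∅
  n22('ade'): parent n21 fail=11; on 'e' 11 → fail=12;  out ∅∪∅=∅
  n27('abb'): parent n26 fail=1; on 'b' 1 → fail=2;  out {7}∪{0}={0,7}
  n6('eabd'): parent n5 fail=26; on 'd' 26→1→0 → fail=11;  out ∅∪{3}={3}
  n14('debd'): parent n13 fail=1; on 'd' 1→0 → fail=11;  out {4}∪{3}={3,4}
  n17('cccb'): parent n16 fail=15; on 'b' 15→8→0 → fail=1;  out ∅∪∅=∅
  n23('adea'): parent n22 fail=12; on 'a' 12→3 → fail=4;  out ∅∪∅=∅
  n7('eabda'): parent n6 fail=11; on 'a' 11→0 → fail=20;  out {1}∪∅={1}
  n18('cccba'): parent n17 fail=1; on 'a' 1→0 → fail=20;  out ∅∪∅=∅
  n24('adeab'): parent n23 fail=4; on 'b' 4 → fail=5;  out ∅∪∅=∅
  n19('cccbad'): parent n18 fail=20; on 'd' 20 → fail=21;  out {5}∪{3}={3,5}
  n25('adeabb'): parent n24 fail=5; on 'b' 5→26 → fail=27;  out {6}∪{0,7}={0,6,7}

Run:
i=0 'a': node 0→20
i=1 'e': node 20→3 (fail-walked)
i=2 'b': node 3→1 (fail-walked)
i=3 'b': node 1→2  emit P0@[2:3]
i=4 'b': node 2→2 (fail-walked)  emit P0@[3:4]
i=5 'b': node 2→2 (fail-walked)  emit P0@[4:5]
i=6 'a': node 2→20 (fail-walked)
i=7 'd': node 20→21  emit P3@[7:7]
i=8 'd': node 21→11 (fail-walked)  emit P3@[8:8]
i=9 'e': node 11→12
i=10 'a': node 12→4 (fail-walked)
i=11 'b': node 4→5
i=12 'd': node 5→6  emit P3@[12:12]
i=13 'a': node 6→7  emit P1@[9:13]
i=14 'c': node 7→8 (fail-walked)
i=15 'c': node 8→15
i=16 'b': node 15→1 (fail-walked)
i=17 'c': node 1→8 (fail-walked)
i=18 'c': node 8→15
i=19 'e': node 15→9 (fail-walked)
i=20 'a': node 9→10  emit P2@[18:20]
i=21 'a': node 10→20 (fail-walked)
i=22 'b': node 20→26
i=23 'b': node 26→27  emit P0@[22:23],P7@[21:23]
i=24 'c': node 27→8 (fail-walked)

All matches (sorted): [[3,0],[4,0],[5,0],[7,3],[8,3],[12,3],[13,1],[20,2],[23,0],[23,7]]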